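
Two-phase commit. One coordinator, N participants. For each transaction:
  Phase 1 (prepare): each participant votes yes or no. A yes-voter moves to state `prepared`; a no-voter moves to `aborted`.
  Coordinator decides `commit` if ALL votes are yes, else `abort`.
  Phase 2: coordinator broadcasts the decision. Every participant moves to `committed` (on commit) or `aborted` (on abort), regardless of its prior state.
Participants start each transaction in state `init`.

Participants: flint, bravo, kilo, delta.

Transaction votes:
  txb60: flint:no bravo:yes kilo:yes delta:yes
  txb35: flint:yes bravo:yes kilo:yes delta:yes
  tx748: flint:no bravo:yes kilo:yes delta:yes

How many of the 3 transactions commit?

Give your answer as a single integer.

Answer: 1

Derivation:
txb60: no from flint -> abort (commits=0)
txb35: all yes -> commit (commits=1)
tx748: no from flint -> abort (commits=1)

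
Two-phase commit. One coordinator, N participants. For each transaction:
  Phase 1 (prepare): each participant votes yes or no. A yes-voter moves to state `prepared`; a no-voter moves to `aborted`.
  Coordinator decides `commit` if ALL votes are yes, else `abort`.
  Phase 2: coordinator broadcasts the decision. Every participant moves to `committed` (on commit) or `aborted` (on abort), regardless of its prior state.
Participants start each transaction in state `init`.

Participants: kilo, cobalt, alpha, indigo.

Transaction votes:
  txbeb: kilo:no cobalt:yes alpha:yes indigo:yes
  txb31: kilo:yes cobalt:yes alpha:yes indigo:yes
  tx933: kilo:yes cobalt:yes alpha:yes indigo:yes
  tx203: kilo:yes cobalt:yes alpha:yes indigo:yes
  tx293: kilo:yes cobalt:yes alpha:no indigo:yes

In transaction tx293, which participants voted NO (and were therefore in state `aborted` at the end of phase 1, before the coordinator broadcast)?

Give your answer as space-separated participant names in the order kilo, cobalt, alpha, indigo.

Txn tx293 phase 1: kilo yes -> prepared; cobalt yes -> prepared; alpha no -> aborted; indigo yes -> prepared

Answer: alpha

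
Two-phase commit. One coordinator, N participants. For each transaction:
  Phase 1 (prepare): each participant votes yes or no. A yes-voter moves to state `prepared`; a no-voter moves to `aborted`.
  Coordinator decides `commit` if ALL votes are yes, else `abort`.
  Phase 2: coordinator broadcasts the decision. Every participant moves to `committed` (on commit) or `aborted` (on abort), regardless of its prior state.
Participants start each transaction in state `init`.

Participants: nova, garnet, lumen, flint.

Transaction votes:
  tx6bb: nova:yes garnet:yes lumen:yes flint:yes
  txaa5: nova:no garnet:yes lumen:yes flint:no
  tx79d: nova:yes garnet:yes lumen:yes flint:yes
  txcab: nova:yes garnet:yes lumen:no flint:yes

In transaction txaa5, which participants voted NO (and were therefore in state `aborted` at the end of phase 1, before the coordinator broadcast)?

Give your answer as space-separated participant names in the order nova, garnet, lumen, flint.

Answer: nova flint

Derivation:
Txn txaa5 phase 1: nova no -> aborted; garnet yes -> prepared; lumen yes -> prepared; flint no -> aborted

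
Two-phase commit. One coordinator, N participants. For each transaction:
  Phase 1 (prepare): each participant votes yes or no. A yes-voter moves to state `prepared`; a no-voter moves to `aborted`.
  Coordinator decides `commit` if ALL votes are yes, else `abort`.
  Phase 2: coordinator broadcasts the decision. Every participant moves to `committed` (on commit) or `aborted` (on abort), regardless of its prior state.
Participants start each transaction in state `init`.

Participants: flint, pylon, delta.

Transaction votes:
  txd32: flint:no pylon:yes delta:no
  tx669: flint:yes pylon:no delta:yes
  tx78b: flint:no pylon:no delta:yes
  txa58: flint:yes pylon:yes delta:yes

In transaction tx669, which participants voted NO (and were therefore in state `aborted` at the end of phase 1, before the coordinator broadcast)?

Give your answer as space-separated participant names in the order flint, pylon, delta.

Answer: pylon

Derivation:
Txn tx669 phase 1: flint yes -> prepared; pylon no -> aborted; delta yes -> prepared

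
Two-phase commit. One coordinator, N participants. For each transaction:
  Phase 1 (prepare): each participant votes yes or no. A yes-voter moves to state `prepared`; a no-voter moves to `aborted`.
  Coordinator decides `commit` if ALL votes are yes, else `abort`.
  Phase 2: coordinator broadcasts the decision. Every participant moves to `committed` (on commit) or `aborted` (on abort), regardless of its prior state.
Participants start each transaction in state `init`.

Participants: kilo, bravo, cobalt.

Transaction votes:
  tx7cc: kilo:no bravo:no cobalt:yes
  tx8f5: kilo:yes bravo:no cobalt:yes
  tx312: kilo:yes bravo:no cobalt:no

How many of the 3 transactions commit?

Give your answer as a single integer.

Answer: 0

Derivation:
tx7cc: no from kilo, bravo -> abort (commits=0)
tx8f5: no from bravo -> abort (commits=0)
tx312: no from bravo, cobalt -> abort (commits=0)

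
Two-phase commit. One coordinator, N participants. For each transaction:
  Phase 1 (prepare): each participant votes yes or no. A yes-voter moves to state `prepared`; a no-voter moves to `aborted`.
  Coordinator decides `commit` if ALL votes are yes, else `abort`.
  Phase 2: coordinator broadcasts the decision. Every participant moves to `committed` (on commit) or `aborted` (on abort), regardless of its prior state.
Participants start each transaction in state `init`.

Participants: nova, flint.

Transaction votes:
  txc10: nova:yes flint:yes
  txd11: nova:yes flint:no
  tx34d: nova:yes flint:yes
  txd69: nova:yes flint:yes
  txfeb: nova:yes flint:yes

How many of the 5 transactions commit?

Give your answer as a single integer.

txc10: all yes -> commit (commits=1)
txd11: no from flint -> abort (commits=1)
tx34d: all yes -> commit (commits=2)
txd69: all yes -> commit (commits=3)
txfeb: all yes -> commit (commits=4)

Answer: 4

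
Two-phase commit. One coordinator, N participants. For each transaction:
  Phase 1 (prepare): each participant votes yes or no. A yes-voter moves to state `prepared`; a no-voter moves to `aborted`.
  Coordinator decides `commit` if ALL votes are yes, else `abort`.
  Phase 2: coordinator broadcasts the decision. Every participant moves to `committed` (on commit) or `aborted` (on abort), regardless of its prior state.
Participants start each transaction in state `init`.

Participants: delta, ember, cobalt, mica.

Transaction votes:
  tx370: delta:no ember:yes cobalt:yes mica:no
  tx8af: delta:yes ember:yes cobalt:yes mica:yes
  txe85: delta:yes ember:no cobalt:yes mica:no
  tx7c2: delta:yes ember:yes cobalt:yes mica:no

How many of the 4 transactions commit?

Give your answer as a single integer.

Answer: 1

Derivation:
tx370: no from delta, mica -> abort (commits=0)
tx8af: all yes -> commit (commits=1)
txe85: no from ember, mica -> abort (commits=1)
tx7c2: no from mica -> abort (commits=1)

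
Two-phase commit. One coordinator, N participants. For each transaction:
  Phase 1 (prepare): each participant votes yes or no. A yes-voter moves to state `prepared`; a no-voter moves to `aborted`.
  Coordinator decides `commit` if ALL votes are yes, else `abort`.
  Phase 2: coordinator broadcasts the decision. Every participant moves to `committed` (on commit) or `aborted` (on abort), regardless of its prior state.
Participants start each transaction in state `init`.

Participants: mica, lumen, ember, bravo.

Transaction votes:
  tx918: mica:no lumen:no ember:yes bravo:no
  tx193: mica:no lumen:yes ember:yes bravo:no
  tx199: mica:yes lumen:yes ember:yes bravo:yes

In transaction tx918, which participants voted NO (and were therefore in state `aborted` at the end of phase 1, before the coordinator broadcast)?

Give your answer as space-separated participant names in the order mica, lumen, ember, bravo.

Answer: mica lumen bravo

Derivation:
Txn tx918 phase 1: mica no -> aborted; lumen no -> aborted; ember yes -> prepared; bravo no -> aborted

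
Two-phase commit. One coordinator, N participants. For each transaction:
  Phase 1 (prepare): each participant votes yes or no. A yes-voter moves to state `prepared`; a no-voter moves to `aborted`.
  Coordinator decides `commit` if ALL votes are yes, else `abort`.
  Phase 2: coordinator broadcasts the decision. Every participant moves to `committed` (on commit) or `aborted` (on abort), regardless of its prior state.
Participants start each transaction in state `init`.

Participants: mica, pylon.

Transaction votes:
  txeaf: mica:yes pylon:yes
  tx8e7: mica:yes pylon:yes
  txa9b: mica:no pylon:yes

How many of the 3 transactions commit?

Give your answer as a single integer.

Answer: 2

Derivation:
txeaf: all yes -> commit (commits=1)
tx8e7: all yes -> commit (commits=2)
txa9b: no from mica -> abort (commits=2)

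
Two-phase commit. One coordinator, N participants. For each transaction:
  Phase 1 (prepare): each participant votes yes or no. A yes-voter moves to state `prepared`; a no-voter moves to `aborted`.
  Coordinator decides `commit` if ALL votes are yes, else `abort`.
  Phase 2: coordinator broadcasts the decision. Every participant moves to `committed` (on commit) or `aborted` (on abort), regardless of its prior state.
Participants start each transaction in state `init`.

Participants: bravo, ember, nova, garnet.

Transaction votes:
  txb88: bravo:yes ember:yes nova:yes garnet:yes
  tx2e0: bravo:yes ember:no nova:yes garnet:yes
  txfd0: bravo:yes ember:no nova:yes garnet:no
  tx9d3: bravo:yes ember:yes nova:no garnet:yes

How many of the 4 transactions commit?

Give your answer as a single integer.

Answer: 1

Derivation:
txb88: all yes -> commit (commits=1)
tx2e0: no from ember -> abort (commits=1)
txfd0: no from ember, garnet -> abort (commits=1)
tx9d3: no from nova -> abort (commits=1)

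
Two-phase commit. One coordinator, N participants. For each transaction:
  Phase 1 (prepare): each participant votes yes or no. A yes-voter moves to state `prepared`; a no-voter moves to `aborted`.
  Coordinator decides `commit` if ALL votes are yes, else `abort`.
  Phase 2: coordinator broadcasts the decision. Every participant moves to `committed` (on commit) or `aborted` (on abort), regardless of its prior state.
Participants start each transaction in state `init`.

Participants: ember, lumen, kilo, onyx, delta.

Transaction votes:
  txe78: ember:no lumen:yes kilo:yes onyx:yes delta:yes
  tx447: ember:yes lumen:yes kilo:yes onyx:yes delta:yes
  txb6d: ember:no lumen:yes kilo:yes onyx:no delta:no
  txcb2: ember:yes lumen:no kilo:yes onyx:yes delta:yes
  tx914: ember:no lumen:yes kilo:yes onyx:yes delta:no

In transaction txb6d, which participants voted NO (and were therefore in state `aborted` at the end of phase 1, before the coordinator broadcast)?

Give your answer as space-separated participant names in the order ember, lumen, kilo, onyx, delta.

Answer: ember onyx delta

Derivation:
Txn txb6d phase 1: ember no -> aborted; lumen yes -> prepared; kilo yes -> prepared; onyx no -> aborted; delta no -> aborted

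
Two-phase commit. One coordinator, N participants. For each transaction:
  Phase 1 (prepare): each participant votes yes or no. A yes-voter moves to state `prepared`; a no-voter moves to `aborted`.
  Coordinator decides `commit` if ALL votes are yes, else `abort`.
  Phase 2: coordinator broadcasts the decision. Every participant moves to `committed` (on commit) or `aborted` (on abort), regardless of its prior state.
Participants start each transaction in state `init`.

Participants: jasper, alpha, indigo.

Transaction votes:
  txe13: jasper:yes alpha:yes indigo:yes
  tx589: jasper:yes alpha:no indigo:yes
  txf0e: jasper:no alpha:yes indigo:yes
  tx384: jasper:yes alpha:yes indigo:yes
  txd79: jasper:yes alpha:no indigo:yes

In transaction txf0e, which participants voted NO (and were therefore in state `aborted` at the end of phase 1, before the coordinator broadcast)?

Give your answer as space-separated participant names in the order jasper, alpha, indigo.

Txn txf0e phase 1: jasper no -> aborted; alpha yes -> prepared; indigo yes -> prepared

Answer: jasper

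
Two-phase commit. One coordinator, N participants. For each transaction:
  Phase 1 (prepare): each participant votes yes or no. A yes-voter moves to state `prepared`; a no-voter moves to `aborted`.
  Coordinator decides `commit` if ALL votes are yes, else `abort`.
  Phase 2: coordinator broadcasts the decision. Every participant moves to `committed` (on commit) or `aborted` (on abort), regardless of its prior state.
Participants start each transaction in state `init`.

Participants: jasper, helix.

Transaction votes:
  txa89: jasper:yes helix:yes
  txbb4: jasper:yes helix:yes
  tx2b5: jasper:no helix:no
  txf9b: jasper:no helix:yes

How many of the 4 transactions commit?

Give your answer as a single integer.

txa89: all yes -> commit (commits=1)
txbb4: all yes -> commit (commits=2)
tx2b5: no from jasper, helix -> abort (commits=2)
txf9b: no from jasper -> abort (commits=2)

Answer: 2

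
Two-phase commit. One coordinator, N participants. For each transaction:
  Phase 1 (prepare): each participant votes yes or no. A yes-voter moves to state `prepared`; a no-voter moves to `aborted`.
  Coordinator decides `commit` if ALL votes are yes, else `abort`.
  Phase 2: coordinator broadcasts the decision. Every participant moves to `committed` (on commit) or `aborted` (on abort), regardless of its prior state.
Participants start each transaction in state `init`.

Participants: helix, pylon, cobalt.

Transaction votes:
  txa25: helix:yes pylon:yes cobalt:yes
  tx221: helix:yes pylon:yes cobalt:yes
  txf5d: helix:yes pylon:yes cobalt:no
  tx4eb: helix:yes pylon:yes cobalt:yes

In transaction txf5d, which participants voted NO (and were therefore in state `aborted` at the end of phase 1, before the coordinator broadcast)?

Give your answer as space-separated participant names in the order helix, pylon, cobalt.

Txn txf5d phase 1: helix yes -> prepared; pylon yes -> prepared; cobalt no -> aborted

Answer: cobalt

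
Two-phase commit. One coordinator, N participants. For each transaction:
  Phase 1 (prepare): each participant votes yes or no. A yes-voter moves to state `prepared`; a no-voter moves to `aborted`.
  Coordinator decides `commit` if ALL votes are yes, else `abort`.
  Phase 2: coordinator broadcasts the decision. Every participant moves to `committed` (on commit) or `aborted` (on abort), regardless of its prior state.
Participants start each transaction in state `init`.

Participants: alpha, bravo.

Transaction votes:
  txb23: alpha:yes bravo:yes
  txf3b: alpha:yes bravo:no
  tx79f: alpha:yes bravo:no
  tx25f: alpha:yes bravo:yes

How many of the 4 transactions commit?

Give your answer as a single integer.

txb23: all yes -> commit (commits=1)
txf3b: no from bravo -> abort (commits=1)
tx79f: no from bravo -> abort (commits=1)
tx25f: all yes -> commit (commits=2)

Answer: 2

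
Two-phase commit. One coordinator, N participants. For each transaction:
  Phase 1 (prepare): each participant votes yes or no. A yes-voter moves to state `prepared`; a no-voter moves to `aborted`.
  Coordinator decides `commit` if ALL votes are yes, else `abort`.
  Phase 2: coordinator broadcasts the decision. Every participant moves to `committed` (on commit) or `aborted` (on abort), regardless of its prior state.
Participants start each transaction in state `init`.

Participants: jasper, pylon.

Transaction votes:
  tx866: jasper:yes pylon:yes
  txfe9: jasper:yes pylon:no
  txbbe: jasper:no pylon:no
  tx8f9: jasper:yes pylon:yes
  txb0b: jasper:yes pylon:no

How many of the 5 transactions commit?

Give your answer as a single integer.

tx866: all yes -> commit (commits=1)
txfe9: no from pylon -> abort (commits=1)
txbbe: no from jasper, pylon -> abort (commits=1)
tx8f9: all yes -> commit (commits=2)
txb0b: no from pylon -> abort (commits=2)

Answer: 2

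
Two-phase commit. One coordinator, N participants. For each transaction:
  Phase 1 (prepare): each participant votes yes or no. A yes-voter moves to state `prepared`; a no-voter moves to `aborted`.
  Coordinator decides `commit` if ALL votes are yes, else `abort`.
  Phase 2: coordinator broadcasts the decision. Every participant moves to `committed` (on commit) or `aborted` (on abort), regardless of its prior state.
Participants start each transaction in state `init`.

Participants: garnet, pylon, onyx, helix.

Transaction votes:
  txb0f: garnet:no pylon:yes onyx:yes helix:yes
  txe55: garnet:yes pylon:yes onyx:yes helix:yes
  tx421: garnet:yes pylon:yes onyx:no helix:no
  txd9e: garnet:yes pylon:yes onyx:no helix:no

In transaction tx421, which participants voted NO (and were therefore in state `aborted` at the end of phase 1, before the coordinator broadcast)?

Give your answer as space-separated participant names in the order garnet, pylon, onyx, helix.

Txn tx421 phase 1: garnet yes -> prepared; pylon yes -> prepared; onyx no -> aborted; helix no -> aborted

Answer: onyx helix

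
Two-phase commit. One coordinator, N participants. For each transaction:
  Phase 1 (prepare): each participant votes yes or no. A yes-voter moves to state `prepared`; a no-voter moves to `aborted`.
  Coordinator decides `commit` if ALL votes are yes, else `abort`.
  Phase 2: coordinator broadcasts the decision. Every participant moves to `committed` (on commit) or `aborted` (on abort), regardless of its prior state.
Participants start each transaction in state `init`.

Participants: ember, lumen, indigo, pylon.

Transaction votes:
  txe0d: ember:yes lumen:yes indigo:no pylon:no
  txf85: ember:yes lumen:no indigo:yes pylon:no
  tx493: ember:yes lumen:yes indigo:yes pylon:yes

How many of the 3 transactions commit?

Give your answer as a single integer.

txe0d: no from indigo, pylon -> abort (commits=0)
txf85: no from lumen, pylon -> abort (commits=0)
tx493: all yes -> commit (commits=1)

Answer: 1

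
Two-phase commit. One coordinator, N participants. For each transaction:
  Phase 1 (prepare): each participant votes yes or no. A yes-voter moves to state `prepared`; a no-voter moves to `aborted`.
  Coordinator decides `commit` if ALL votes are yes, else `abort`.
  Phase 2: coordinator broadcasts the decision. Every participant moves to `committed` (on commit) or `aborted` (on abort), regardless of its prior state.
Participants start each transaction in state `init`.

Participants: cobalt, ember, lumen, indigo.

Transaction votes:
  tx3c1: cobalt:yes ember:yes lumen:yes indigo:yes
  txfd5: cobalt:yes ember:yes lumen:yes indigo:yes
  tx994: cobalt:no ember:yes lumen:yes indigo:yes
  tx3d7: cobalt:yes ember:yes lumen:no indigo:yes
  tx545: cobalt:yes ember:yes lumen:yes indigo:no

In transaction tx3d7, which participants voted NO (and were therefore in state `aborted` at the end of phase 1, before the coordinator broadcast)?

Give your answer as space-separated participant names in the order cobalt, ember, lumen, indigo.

Txn tx3d7 phase 1: cobalt yes -> prepared; ember yes -> prepared; lumen no -> aborted; indigo yes -> prepared

Answer: lumen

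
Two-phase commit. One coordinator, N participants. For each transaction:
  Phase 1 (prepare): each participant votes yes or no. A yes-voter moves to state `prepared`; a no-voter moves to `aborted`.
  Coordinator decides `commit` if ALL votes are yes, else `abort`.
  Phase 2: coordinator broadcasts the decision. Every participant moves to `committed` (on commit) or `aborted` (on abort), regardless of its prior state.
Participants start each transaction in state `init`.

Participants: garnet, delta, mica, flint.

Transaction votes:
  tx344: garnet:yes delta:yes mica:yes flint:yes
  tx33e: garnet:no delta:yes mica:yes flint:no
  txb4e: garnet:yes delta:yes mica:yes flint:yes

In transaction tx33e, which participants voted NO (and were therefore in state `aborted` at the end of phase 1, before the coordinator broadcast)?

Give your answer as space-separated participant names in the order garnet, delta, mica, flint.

Txn tx33e phase 1: garnet no -> aborted; delta yes -> prepared; mica yes -> prepared; flint no -> aborted

Answer: garnet flint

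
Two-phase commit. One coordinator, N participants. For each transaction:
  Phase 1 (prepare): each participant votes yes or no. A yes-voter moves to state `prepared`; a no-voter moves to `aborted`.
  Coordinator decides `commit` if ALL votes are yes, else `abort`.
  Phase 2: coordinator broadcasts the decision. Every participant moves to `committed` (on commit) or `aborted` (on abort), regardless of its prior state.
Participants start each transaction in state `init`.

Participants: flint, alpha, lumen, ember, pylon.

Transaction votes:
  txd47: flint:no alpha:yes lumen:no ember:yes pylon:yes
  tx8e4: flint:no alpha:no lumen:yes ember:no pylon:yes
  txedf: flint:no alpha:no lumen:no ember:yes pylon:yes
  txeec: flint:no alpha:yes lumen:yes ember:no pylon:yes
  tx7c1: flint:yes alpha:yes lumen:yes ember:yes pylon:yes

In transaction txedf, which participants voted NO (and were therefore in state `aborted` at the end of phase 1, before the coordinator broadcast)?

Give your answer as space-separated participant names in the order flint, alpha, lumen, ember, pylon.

Answer: flint alpha lumen

Derivation:
Txn txedf phase 1: flint no -> aborted; alpha no -> aborted; lumen no -> aborted; ember yes -> prepared; pylon yes -> prepared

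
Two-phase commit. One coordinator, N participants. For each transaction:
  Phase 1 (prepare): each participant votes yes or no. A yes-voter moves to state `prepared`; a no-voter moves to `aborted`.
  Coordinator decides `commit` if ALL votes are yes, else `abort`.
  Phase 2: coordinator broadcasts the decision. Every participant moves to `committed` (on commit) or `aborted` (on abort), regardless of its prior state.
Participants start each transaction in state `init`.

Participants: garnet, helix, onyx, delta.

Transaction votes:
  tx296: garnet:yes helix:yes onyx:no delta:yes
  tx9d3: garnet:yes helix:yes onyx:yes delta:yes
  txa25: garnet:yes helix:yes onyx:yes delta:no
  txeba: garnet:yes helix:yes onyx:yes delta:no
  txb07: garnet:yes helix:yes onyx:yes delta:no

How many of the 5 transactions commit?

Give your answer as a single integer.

Answer: 1

Derivation:
tx296: no from onyx -> abort (commits=0)
tx9d3: all yes -> commit (commits=1)
txa25: no from delta -> abort (commits=1)
txeba: no from delta -> abort (commits=1)
txb07: no from delta -> abort (commits=1)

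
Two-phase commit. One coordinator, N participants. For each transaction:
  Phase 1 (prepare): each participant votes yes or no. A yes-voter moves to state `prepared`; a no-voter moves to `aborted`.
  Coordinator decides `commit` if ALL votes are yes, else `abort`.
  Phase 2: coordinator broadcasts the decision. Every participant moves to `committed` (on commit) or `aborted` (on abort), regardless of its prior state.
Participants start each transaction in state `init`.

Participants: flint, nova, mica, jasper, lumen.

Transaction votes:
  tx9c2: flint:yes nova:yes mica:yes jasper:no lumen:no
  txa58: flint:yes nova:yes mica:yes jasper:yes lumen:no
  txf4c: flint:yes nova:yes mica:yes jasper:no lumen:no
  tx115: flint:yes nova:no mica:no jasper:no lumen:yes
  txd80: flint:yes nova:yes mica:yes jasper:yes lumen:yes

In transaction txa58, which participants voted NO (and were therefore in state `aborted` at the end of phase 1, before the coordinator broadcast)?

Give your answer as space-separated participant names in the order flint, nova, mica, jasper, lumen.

Txn txa58 phase 1: flint yes -> prepared; nova yes -> prepared; mica yes -> prepared; jasper yes -> prepared; lumen no -> aborted

Answer: lumen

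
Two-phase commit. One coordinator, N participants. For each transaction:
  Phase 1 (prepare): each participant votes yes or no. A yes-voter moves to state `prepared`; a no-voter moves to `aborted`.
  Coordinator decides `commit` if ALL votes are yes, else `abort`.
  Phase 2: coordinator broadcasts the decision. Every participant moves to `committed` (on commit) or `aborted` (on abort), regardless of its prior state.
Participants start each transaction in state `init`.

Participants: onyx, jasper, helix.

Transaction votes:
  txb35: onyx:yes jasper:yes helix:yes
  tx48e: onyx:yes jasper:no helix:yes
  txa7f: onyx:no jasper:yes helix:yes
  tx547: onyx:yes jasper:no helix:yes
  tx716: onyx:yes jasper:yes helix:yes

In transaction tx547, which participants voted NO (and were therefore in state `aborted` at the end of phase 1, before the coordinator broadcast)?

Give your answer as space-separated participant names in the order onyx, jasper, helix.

Answer: jasper

Derivation:
Txn tx547 phase 1: onyx yes -> prepared; jasper no -> aborted; helix yes -> prepared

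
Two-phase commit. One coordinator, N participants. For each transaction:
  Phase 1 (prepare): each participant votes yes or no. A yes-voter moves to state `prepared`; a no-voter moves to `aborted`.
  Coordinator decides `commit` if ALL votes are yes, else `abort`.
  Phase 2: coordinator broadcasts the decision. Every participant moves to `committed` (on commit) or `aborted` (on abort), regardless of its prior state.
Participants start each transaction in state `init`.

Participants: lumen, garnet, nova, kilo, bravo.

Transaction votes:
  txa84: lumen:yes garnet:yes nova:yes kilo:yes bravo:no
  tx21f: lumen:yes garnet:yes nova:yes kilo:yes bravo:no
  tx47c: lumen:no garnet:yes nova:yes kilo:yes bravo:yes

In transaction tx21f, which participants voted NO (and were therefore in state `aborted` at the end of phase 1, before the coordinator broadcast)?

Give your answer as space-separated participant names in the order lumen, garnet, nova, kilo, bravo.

Answer: bravo

Derivation:
Txn tx21f phase 1: lumen yes -> prepared; garnet yes -> prepared; nova yes -> prepared; kilo yes -> prepared; bravo no -> aborted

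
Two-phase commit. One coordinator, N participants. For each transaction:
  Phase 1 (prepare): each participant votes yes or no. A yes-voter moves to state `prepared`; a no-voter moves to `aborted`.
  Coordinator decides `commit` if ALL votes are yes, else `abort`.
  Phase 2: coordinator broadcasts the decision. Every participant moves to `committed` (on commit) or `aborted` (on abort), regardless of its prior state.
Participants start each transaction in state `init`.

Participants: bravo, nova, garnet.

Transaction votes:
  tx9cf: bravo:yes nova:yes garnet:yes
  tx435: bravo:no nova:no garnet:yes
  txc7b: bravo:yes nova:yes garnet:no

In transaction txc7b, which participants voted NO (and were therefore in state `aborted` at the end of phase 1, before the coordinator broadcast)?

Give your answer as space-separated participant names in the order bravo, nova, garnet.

Txn txc7b phase 1: bravo yes -> prepared; nova yes -> prepared; garnet no -> aborted

Answer: garnet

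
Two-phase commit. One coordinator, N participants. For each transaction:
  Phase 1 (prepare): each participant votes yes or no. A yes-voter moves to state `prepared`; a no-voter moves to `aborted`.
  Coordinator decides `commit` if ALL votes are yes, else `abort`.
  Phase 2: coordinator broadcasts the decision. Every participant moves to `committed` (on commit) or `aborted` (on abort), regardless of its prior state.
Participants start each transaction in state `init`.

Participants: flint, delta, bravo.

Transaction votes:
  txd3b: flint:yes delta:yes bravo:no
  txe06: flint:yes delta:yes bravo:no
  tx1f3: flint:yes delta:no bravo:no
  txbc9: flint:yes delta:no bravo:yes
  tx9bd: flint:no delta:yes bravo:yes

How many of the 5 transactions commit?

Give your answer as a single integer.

Answer: 0

Derivation:
txd3b: no from bravo -> abort (commits=0)
txe06: no from bravo -> abort (commits=0)
tx1f3: no from delta, bravo -> abort (commits=0)
txbc9: no from delta -> abort (commits=0)
tx9bd: no from flint -> abort (commits=0)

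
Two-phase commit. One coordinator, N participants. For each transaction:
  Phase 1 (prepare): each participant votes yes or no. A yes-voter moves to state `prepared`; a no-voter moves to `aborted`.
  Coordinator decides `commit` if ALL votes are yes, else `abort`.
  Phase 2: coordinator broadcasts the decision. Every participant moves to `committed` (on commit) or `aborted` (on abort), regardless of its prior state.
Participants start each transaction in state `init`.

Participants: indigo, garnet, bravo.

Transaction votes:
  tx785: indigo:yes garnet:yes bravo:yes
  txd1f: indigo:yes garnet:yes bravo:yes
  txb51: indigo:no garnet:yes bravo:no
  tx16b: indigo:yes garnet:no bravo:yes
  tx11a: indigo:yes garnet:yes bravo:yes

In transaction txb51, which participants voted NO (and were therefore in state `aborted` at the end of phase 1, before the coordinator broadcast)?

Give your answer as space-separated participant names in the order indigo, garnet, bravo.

Txn txb51 phase 1: indigo no -> aborted; garnet yes -> prepared; bravo no -> aborted

Answer: indigo bravo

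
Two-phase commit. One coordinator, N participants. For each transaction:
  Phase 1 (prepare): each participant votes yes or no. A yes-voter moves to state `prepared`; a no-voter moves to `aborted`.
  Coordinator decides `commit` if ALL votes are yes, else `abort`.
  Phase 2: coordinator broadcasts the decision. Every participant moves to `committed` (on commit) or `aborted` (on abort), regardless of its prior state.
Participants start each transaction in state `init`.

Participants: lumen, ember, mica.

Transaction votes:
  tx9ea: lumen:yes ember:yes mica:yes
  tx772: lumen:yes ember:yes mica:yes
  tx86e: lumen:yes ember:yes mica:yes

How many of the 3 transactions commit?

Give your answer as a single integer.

tx9ea: all yes -> commit (commits=1)
tx772: all yes -> commit (commits=2)
tx86e: all yes -> commit (commits=3)

Answer: 3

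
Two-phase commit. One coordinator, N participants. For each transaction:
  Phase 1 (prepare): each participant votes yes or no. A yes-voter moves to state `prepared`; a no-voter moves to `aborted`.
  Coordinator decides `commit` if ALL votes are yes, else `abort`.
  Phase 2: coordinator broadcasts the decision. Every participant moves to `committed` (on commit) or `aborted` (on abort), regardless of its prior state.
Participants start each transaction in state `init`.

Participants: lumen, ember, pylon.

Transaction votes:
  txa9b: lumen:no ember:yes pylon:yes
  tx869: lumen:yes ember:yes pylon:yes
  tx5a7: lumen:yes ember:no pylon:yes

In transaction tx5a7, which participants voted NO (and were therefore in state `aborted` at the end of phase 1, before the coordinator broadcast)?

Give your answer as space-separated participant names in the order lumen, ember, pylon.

Answer: ember

Derivation:
Txn tx5a7 phase 1: lumen yes -> prepared; ember no -> aborted; pylon yes -> prepared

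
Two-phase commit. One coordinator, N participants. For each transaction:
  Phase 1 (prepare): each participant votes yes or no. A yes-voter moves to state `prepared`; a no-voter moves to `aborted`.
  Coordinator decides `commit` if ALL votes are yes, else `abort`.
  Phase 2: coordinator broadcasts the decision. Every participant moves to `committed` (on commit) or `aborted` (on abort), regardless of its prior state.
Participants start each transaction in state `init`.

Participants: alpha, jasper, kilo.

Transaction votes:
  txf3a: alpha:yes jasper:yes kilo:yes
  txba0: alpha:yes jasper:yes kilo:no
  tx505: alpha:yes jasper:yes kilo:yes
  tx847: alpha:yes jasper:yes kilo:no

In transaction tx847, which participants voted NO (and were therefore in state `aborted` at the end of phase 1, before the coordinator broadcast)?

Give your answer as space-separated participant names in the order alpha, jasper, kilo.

Answer: kilo

Derivation:
Txn tx847 phase 1: alpha yes -> prepared; jasper yes -> prepared; kilo no -> aborted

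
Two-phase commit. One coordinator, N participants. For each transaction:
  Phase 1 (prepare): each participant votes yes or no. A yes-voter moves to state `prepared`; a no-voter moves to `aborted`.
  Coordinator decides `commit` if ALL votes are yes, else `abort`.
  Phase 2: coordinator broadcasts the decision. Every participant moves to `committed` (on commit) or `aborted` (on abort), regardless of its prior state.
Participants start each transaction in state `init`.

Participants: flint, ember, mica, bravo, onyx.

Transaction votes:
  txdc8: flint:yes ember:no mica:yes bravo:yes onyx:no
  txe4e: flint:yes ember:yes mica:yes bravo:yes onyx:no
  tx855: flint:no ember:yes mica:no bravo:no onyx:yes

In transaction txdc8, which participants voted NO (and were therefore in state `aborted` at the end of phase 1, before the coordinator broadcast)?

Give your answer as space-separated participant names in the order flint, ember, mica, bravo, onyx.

Answer: ember onyx

Derivation:
Txn txdc8 phase 1: flint yes -> prepared; ember no -> aborted; mica yes -> prepared; bravo yes -> prepared; onyx no -> aborted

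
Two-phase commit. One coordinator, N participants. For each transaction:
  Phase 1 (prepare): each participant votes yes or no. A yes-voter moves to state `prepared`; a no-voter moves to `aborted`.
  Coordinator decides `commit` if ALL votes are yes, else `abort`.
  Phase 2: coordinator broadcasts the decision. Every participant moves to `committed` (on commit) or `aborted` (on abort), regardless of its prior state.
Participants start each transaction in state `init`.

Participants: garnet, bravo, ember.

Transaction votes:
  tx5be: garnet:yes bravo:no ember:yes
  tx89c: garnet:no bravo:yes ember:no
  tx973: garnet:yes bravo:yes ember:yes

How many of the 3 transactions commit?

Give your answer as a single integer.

tx5be: no from bravo -> abort (commits=0)
tx89c: no from garnet, ember -> abort (commits=0)
tx973: all yes -> commit (commits=1)

Answer: 1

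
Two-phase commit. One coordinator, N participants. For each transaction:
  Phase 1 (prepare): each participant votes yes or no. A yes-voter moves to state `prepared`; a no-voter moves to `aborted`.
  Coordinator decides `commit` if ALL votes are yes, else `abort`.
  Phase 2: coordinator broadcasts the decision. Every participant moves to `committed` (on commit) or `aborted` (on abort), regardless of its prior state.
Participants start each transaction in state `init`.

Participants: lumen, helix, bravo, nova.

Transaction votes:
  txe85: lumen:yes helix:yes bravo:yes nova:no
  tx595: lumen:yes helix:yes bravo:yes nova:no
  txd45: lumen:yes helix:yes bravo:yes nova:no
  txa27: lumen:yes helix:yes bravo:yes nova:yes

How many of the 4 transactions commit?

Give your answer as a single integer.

txe85: no from nova -> abort (commits=0)
tx595: no from nova -> abort (commits=0)
txd45: no from nova -> abort (commits=0)
txa27: all yes -> commit (commits=1)

Answer: 1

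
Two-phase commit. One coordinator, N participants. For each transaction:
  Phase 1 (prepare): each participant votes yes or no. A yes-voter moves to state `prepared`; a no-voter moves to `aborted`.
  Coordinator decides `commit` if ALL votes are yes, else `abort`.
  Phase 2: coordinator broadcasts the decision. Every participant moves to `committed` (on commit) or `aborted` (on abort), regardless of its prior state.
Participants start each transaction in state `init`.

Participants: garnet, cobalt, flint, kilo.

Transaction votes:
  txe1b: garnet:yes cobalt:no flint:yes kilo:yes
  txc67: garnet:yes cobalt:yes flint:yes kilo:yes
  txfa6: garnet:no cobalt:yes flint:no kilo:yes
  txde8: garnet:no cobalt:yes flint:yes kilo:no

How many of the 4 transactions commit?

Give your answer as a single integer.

Answer: 1

Derivation:
txe1b: no from cobalt -> abort (commits=0)
txc67: all yes -> commit (commits=1)
txfa6: no from garnet, flint -> abort (commits=1)
txde8: no from garnet, kilo -> abort (commits=1)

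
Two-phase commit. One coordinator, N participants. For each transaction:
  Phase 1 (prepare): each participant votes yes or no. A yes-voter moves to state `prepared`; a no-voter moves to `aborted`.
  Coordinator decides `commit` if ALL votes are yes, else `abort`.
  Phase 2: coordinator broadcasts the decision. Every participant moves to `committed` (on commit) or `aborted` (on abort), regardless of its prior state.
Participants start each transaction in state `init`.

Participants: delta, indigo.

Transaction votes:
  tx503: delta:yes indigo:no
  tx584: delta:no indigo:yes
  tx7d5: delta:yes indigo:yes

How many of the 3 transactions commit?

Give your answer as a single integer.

Answer: 1

Derivation:
tx503: no from indigo -> abort (commits=0)
tx584: no from delta -> abort (commits=0)
tx7d5: all yes -> commit (commits=1)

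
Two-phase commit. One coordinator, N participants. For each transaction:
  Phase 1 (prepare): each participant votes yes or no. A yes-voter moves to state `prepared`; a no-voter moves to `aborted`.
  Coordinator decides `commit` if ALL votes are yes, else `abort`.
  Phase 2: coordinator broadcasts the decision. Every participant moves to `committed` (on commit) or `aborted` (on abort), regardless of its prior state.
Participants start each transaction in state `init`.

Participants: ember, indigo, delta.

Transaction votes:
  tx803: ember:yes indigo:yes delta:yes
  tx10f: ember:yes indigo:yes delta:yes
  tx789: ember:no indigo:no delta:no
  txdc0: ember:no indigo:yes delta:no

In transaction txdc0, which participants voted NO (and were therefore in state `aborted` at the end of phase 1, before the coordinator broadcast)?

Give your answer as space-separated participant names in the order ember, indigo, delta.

Answer: ember delta

Derivation:
Txn txdc0 phase 1: ember no -> aborted; indigo yes -> prepared; delta no -> aborted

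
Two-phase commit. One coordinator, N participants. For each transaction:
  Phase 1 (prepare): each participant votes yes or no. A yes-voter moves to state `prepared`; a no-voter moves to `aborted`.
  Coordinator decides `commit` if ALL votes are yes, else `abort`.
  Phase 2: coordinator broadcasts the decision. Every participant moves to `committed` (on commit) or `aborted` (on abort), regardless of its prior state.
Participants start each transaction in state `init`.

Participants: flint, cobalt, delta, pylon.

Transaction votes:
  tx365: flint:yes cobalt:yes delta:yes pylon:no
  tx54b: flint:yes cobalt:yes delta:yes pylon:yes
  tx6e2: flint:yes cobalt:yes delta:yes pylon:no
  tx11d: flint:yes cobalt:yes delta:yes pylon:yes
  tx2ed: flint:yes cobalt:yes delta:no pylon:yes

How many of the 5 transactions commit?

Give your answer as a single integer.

Answer: 2

Derivation:
tx365: no from pylon -> abort (commits=0)
tx54b: all yes -> commit (commits=1)
tx6e2: no from pylon -> abort (commits=1)
tx11d: all yes -> commit (commits=2)
tx2ed: no from delta -> abort (commits=2)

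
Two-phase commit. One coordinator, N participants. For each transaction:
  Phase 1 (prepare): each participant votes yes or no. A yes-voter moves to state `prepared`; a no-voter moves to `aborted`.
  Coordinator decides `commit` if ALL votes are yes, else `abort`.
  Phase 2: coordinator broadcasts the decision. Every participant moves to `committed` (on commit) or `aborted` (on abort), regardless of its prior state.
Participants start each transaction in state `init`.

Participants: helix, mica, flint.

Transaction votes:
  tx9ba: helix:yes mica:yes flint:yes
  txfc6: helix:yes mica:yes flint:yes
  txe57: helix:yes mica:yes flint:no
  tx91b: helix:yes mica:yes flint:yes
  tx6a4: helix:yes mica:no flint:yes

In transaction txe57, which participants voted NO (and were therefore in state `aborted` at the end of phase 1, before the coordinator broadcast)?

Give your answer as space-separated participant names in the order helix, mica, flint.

Txn txe57 phase 1: helix yes -> prepared; mica yes -> prepared; flint no -> aborted

Answer: flint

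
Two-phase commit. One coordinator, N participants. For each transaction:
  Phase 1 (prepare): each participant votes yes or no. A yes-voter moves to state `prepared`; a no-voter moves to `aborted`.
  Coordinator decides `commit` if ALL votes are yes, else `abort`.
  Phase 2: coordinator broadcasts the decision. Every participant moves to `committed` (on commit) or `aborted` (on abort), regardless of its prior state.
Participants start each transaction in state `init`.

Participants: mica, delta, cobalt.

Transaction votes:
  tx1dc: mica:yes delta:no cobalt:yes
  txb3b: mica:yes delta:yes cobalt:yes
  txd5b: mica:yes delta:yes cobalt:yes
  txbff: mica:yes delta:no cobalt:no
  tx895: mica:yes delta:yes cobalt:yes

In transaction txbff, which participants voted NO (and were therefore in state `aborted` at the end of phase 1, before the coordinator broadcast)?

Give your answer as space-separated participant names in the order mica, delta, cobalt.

Answer: delta cobalt

Derivation:
Txn txbff phase 1: mica yes -> prepared; delta no -> aborted; cobalt no -> aborted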